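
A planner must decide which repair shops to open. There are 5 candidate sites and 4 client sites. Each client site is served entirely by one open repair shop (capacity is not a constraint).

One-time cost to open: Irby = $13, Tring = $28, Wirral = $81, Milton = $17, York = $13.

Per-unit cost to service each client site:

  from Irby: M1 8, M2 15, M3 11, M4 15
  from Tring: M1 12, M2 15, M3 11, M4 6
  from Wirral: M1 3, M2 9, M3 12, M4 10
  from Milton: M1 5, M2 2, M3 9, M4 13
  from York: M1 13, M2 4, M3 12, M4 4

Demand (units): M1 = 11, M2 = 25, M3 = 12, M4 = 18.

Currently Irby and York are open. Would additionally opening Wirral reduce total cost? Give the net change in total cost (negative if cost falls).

Current service cost with {Irby, York}: 392.
Adding Wirral: each client site re-picks its cheapest; new service cost 337, saving 55.
Extra fixed cost: 81. Net change = 81 − 55 = 26.
(Totals: 418 → 444.)

No — net change +26 (cost rises by 26).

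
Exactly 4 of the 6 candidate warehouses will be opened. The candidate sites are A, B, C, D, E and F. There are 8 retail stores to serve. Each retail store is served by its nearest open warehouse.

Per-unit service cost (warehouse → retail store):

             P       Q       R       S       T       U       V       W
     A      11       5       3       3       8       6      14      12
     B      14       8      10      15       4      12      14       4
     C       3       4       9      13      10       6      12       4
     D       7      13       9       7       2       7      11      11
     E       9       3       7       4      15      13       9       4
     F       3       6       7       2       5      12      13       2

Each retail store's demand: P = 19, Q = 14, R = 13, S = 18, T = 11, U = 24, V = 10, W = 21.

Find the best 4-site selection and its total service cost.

With exactly 4 open, each retail store uses its cheapest among the chosen.
{A, D, E, F}: P→F 3·19=57, Q→E 3·14=42, R→A 3·13=39, S→F 2·18=36, T→D 2·11=22, U→A 6·24=144, V→E 9·10=90, W→F 2·21=42. Service cost 472.
{A, B, E, F}: service cost 494
{A, C, E, F}: service cost 505
Among all 15 size-4 choices, {A, D, E, F} is lowest.

Choose A, D, E and F; total service cost 472.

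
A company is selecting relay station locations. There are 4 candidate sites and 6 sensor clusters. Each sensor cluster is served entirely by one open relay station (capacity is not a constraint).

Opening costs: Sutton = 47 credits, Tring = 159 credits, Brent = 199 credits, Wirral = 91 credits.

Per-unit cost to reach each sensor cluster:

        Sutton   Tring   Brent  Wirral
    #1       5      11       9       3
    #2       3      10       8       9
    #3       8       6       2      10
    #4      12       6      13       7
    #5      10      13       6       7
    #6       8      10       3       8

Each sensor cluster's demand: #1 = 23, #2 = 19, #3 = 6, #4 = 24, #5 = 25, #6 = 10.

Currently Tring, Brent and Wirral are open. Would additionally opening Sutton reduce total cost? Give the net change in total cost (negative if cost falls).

Current service cost with {Tring, Brent, Wirral}: 557.
Adding Sutton: each sensor cluster re-picks its cheapest; new service cost 462, saving 95.
Extra fixed cost: 47. Net change = 47 − 95 = -48.
(Totals: 1006 → 958.)

Yes — net change −48 (cost falls by 48).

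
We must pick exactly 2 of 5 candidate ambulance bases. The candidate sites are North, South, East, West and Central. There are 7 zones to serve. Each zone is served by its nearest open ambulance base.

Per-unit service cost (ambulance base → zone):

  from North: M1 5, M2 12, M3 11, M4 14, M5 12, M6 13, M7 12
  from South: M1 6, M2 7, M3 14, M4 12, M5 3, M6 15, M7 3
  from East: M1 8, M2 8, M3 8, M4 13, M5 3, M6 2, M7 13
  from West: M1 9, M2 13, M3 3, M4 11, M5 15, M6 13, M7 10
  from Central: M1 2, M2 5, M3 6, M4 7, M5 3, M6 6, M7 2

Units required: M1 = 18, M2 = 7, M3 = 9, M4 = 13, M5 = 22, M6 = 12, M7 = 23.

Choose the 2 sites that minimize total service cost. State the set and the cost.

With exactly 2 open, each zone uses its cheapest among the chosen.
{East, Central}: M1→Central 2·18=36, M2→Central 5·7=35, M3→Central 6·9=54, M4→Central 7·13=91, M5→East 3·22=66, M6→East 2·12=24, M7→Central 2·23=46. Service cost 352.
{West, Central}: service cost 373
{North, Central}: service cost 400
Among all 10 size-2 choices, {East, Central} is lowest.

Choose East and Central; total service cost 352.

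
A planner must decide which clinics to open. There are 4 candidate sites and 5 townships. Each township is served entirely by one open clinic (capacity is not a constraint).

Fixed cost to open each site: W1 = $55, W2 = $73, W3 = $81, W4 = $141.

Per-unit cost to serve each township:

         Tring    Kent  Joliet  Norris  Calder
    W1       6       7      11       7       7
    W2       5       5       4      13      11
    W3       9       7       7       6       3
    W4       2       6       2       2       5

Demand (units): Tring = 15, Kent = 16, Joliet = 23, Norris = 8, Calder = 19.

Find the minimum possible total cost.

Minimum total cost: 424

For any fixed open set, each township goes to its cheapest open site; total = fixed + service.
{W4}: Tring→W4 2·15=30, Kent→W4 6·16=96, Joliet→W4 2·23=46, Norris→W4 2·8=16, Calder→W4 5·19=95. Service 283; fixed 141; total 424.
{W3, W4}: service 245 + fixed 222 = 467
{W1, W4}: Tring→W4 2·15=30, Kent→W4 6·16=96, Joliet→W4 2·23=46, Norris→W4 2·8=16, Calder→W4 5·19=95. Service 283; fixed 196; total 479.
{W1, W2, W3, W4}: service 229 + fixed 350 = 579
(All 15 nonempty subsets were checked; W4 only is lowest.)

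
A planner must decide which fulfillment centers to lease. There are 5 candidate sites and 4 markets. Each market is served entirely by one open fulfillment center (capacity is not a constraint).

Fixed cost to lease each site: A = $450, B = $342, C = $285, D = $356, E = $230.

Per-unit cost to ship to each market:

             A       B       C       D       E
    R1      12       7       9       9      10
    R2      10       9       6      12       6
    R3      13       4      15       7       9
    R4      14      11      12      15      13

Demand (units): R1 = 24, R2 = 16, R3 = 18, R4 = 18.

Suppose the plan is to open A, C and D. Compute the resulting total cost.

Total cost: 1745

Each market is assigned to its cheapest site among the open ones.
{A, C, D}: R1→C 9·24=216, R2→C 6·16=96, R3→D 7·18=126, R4→C 12·18=216. Service 654; fixed 1091; total 1745.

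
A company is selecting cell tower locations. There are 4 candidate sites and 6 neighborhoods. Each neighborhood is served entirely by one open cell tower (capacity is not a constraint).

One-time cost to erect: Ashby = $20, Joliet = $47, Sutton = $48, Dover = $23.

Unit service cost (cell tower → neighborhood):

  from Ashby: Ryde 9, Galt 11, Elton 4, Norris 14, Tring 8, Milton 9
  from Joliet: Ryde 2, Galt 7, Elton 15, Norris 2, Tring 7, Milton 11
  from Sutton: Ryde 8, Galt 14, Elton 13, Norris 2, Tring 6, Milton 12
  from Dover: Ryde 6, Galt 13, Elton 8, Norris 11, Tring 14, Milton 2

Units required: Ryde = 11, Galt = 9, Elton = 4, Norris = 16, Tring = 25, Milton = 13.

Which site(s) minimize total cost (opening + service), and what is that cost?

For any fixed open set, each neighborhood goes to its cheapest open site; total = fixed + service.
{Joliet, Dover}: Ryde→Joliet 2·11=22, Galt→Joliet 7·9=63, Elton→Dover 8·4=32, Norris→Joliet 2·16=32, Tring→Joliet 7·25=175, Milton→Dover 2·13=26. Service 350; fixed 70; total 420.
{Ashby, Joliet, Dover}: service 334 + fixed 90 = 424
{Joliet, Sutton, Dover}: service 325 + fixed 118 = 443
{Ashby, Joliet, Sutton, Dover}: service 309 + fixed 138 = 447
No other subset beats 420.

Open Joliet and Dover; minimum total cost 420.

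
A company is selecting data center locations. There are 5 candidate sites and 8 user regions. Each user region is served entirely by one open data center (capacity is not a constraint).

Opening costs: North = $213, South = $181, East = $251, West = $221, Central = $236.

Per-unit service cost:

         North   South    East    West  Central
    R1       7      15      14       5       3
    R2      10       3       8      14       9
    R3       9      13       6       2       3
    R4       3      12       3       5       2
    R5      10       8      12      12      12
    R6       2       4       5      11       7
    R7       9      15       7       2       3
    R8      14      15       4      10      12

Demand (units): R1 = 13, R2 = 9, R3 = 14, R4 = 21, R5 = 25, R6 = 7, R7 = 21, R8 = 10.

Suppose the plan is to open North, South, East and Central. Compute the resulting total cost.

Each user region is assigned to its cheapest site among the open ones.
{North, South, East, Central}: R1→Central 3·13=39, R2→South 3·9=27, R3→Central 3·14=42, R4→Central 2·21=42, R5→South 8·25=200, R6→North 2·7=14, R7→Central 3·21=63, R8→East 4·10=40. Service 467; fixed 881; total 1348.

Total cost: 1348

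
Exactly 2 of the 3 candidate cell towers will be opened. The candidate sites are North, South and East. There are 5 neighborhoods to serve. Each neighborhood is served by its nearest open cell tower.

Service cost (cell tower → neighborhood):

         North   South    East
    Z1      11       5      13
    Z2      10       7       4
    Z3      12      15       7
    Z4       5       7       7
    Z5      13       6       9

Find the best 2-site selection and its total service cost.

Choose South and East; total service cost 29.

With exactly 2 open, each neighborhood uses its cheapest among the chosen.
{South, East}: Z1→South 5, Z2→East 4, Z3→East 7, Z4→South 7, Z5→South 6. Service cost 29.
{North, South}: service cost 35
{North, East}: service cost 36
Among all 3 size-2 choices, {South, East} is lowest.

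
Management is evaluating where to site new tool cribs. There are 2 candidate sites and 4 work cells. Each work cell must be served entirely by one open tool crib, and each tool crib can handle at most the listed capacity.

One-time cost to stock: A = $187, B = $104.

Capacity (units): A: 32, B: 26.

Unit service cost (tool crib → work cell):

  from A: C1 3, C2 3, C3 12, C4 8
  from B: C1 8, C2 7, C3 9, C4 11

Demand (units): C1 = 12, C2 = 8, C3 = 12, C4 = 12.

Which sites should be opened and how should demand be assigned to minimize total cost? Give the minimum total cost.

Open {A, B}: C1→A 3·12=36, C2→A 3·8=24, C3→B 9·12=108, C4→A 8·12=96.
Loads: A carries 32/32, B carries 12/26. Service 264; fixed 291; total 555.
Next best feasible plan costs 587.

Minimum total cost: 555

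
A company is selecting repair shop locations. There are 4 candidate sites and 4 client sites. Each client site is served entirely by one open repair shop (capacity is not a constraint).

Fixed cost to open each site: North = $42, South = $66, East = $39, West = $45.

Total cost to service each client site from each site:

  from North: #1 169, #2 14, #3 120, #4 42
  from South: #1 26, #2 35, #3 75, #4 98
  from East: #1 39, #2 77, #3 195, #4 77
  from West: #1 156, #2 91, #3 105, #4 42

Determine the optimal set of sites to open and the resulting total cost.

For any fixed open set, each client site goes to its cheapest open site; total = fixed + service.
{North, South}: #1→South 26, #2→North 14, #3→South 75, #4→North 42. Service 157; fixed 108; total 265.
{South, West}: service 178 + fixed 111 = 289
{North, East}: service 215 + fixed 81 = 296
{North, South, East, West}: service 157 + fixed 192 = 349
No other subset beats 265.

Open North and South; minimum total cost 265.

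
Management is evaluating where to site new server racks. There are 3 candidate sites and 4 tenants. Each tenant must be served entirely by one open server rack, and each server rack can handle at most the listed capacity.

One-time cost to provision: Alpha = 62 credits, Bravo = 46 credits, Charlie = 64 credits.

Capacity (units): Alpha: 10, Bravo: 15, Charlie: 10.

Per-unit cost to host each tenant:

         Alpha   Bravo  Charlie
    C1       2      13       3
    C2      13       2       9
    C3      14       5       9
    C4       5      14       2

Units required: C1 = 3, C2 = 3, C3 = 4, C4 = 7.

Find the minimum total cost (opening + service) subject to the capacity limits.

Minimum total cost: 159

Open {Bravo, Charlie}: C1→Charlie 3·3=9, C2→Bravo 2·3=6, C3→Bravo 5·4=20, C4→Charlie 2·7=14.
Loads: Bravo carries 7/15, Charlie carries 10/10. Service 49; fixed 110; total 159.
Next best feasible plan costs 175.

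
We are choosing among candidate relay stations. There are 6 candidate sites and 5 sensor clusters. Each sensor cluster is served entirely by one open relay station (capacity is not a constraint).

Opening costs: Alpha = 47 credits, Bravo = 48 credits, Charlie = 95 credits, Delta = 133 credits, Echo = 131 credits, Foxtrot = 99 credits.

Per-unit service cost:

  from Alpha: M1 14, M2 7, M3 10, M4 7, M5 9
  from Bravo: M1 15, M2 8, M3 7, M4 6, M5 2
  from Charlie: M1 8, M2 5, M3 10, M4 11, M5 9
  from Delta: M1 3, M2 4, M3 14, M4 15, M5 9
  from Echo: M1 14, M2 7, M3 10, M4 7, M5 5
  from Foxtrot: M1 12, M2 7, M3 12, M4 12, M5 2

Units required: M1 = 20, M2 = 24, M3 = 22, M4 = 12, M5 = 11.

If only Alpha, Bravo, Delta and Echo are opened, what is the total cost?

Each sensor cluster is assigned to its cheapest site among the open ones.
{Alpha, Bravo, Delta, Echo}: M1→Delta 3·20=60, M2→Delta 4·24=96, M3→Bravo 7·22=154, M4→Bravo 6·12=72, M5→Bravo 2·11=22. Service 404; fixed 359; total 763.

Total cost: 763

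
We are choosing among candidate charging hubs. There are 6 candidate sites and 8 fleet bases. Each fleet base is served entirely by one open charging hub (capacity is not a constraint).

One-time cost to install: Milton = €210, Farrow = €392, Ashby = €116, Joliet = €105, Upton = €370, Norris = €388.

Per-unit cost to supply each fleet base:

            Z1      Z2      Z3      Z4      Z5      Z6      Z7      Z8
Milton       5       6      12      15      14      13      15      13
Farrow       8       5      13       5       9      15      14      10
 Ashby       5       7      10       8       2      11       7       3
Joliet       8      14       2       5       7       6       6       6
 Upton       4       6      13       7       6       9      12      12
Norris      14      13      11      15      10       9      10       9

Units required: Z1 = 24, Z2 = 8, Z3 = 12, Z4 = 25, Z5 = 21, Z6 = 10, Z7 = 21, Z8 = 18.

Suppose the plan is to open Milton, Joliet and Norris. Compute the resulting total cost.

Each fleet base is assigned to its cheapest site among the open ones.
{Milton, Joliet, Norris}: Z1→Milton 5·24=120, Z2→Milton 6·8=48, Z3→Joliet 2·12=24, Z4→Joliet 5·25=125, Z5→Joliet 7·21=147, Z6→Joliet 6·10=60, Z7→Joliet 6·21=126, Z8→Joliet 6·18=108. Service 758; fixed 703; total 1461.

Total cost: 1461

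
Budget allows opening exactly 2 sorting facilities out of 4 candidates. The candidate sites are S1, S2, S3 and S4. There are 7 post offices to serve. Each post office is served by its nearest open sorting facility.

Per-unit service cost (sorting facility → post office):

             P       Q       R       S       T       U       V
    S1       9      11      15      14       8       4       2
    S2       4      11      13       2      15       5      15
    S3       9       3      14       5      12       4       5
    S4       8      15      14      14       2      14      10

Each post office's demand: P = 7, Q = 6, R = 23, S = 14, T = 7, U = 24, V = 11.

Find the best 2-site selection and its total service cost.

With exactly 2 open, each post office uses its cheapest among the chosen.
{S1, S2}: P→S2 4·7=28, Q→S1 11·6=66, R→S2 13·23=299, S→S2 2·14=28, T→S1 8·7=56, U→S1 4·24=96, V→S1 2·11=22. Service cost 595.
{S2, S3}: service cost 608
{S3, S4}: service cost 631
Among all 6 size-2 choices, {S1, S2} is lowest.

Choose S1 and S2; total service cost 595.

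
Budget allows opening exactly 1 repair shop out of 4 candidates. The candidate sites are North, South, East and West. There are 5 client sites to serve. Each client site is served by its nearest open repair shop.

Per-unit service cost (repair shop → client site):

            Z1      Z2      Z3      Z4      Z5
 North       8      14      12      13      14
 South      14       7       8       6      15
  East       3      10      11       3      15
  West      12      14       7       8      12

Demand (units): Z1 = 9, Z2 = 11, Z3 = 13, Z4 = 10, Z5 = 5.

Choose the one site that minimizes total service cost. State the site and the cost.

Choose East only; total service cost 385.

With exactly 1 open, each client site uses its cheapest among the chosen.
{East}: Z1→East 3·9=27, Z2→East 10·11=110, Z3→East 11·13=143, Z4→East 3·10=30, Z5→East 15·5=75. Service cost 385.
{South}: service cost 442
{West}: service cost 493
Among all 4 size-1 choices, {East} is lowest.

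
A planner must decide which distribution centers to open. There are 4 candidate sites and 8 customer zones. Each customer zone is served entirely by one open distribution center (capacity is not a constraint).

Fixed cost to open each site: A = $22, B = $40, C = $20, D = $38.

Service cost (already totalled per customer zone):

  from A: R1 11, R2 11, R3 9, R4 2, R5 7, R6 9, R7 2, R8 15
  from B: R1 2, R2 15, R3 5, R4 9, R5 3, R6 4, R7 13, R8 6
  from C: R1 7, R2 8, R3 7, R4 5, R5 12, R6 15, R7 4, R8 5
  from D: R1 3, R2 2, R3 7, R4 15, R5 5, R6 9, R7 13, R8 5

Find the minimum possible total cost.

For any fixed open set, each customer zone goes to its cheapest open site; total = fixed + service.
{C}: R1→C 7, R2→C 8, R3→C 7, R4→C 5, R5→C 12, R6→C 15, R7→C 4, R8→C 5. Service 63; fixed 20; total 83.
{A}: service 66 + fixed 22 = 88
{A, C}: service 47 + fixed 42 = 89
{A, B, C, D}: R1→B 2, R2→D 2, R3→B 5, R4→A 2, R5→B 3, R6→B 4, R7→A 2, R8→C 5. Service 25; fixed 120; total 145.
No other subset beats 83.

Minimum total cost: 83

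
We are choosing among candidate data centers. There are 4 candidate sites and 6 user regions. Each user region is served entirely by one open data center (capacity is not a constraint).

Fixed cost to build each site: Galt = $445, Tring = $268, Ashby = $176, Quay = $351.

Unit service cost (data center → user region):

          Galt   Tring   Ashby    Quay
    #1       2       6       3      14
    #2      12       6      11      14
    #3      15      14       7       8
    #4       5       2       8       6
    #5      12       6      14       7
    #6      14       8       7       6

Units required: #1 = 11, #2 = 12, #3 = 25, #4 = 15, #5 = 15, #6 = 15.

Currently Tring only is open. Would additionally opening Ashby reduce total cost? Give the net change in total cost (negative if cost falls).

Yes — net change −47 (cost falls by 47).

Current service cost with {Tring}: 728.
Adding Ashby: each user region re-picks its cheapest; new service cost 505, saving 223.
Extra fixed cost: 176. Net change = 176 − 223 = -47.
(Totals: 996 → 949.)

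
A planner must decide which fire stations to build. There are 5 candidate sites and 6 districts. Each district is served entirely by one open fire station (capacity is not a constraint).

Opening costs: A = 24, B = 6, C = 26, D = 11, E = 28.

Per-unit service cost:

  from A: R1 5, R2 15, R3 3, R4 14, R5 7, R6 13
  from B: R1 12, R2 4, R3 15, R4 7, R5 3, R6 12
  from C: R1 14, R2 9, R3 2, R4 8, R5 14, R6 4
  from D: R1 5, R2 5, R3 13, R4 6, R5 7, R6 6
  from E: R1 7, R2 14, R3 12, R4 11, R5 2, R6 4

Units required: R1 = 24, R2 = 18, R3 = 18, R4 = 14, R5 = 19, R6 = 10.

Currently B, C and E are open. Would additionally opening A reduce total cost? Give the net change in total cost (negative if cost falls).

Current service cost with {B, C, E}: 452.
Adding A: each district re-picks its cheapest; new service cost 404, saving 48.
Extra fixed cost: 24. Net change = 24 − 48 = -24.
(Totals: 512 → 488.)

Yes — net change −24 (cost falls by 24).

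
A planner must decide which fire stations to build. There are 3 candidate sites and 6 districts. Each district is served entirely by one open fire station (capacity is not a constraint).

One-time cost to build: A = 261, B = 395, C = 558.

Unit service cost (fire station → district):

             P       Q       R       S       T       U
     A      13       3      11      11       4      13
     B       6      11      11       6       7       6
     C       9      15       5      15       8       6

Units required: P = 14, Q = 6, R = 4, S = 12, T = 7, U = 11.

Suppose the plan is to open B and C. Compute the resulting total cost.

Each district is assigned to its cheapest site among the open ones.
{B, C}: P→B 6·14=84, Q→B 11·6=66, R→C 5·4=20, S→B 6·12=72, T→B 7·7=49, U→B 6·11=66. Service 357; fixed 953; total 1310.

Total cost: 1310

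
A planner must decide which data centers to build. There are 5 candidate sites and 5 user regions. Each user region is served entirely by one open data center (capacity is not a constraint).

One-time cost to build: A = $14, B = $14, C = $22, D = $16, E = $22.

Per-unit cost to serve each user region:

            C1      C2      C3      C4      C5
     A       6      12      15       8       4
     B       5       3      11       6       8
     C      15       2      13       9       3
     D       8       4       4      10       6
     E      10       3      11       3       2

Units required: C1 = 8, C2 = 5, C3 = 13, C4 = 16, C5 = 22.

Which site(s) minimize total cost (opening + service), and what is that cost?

For any fixed open set, each user region goes to its cheapest open site; total = fixed + service.
{B, D, E}: C1→B 5·8=40, C2→B 3·5=15, C3→D 4·13=52, C4→E 3·16=48, C5→E 2·22=44. Service 199; fixed 52; total 251.
{A, D, E}: service 207 + fixed 52 = 259
{D, E}: C1→D 8·8=64, C2→E 3·5=15, C3→D 4·13=52, C4→E 3·16=48, C5→E 2·22=44. Service 223; fixed 38; total 261.
{A, B, C, D, E}: service 194 + fixed 88 = 282
No other subset beats 251.

Open B, D and E; minimum total cost 251.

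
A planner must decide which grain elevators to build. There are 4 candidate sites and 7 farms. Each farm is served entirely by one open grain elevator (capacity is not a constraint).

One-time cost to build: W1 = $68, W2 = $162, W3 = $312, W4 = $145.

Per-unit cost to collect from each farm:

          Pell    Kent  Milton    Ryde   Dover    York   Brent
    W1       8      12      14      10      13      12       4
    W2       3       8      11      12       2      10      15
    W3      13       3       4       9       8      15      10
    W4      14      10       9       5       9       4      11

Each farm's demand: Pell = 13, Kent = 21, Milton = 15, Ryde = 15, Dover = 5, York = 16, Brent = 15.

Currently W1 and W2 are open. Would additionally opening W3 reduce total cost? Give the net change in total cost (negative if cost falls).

Current service cost with {W1, W2}: 752.
Adding W3: each farm re-picks its cheapest; new service cost 527, saving 225.
Extra fixed cost: 312. Net change = 312 − 225 = 87.
(Totals: 982 → 1069.)

No — net change +87 (cost rises by 87).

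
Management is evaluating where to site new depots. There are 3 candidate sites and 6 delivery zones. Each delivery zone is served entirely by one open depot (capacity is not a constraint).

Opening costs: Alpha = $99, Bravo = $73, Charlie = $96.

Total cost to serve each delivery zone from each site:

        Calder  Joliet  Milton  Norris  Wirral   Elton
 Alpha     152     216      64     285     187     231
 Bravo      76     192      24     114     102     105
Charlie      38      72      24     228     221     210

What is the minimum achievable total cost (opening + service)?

For any fixed open set, each delivery zone goes to its cheapest open site; total = fixed + service.
{Bravo, Charlie}: Calder→Charlie 38, Joliet→Charlie 72, Milton→Bravo 24, Norris→Bravo 114, Wirral→Bravo 102, Elton→Bravo 105. Service 455; fixed 169; total 624.
{Bravo}: service 613 + fixed 73 = 686
{Alpha, Bravo, Charlie}: service 455 + fixed 268 = 723
(All 7 nonempty subsets were checked; Bravo and Charlie is lowest.)

Minimum total cost: 624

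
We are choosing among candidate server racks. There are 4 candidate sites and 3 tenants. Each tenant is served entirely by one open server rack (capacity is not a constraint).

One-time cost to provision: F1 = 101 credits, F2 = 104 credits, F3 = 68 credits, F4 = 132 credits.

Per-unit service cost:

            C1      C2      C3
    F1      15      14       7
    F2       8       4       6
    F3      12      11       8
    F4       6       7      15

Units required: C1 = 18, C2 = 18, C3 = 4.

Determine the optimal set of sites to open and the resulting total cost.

Open F2 only; minimum total cost 344.

For any fixed open set, each tenant goes to its cheapest open site; total = fixed + service.
{F2}: C1→F2 8·18=144, C2→F2 4·18=72, C3→F2 6·4=24. Service 240; fixed 104; total 344.
{F2, F3}: C1→F2 8·18=144, C2→F2 4·18=72, C3→F2 6·4=24. Service 240; fixed 172; total 412.
{F4}: service 294 + fixed 132 = 426
{F1, F2, F3, F4}: C1→F4 6·18=108, C2→F2 4·18=72, C3→F2 6·4=24. Service 204; fixed 405; total 609.
No other subset beats 344.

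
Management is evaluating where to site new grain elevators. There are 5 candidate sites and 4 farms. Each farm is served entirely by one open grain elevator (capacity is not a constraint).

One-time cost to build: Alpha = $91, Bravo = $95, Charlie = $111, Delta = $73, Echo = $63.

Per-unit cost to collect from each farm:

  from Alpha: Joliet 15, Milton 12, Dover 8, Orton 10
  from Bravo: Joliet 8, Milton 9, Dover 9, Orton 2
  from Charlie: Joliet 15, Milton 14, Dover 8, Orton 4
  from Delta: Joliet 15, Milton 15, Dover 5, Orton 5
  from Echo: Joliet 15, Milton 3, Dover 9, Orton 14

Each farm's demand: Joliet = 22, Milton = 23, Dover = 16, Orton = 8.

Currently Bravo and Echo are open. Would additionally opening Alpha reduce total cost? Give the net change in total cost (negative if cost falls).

Current service cost with {Bravo, Echo}: 405.
Adding Alpha: each farm re-picks its cheapest; new service cost 389, saving 16.
Extra fixed cost: 91. Net change = 91 − 16 = 75.
(Totals: 563 → 638.)

No — net change +75 (cost rises by 75).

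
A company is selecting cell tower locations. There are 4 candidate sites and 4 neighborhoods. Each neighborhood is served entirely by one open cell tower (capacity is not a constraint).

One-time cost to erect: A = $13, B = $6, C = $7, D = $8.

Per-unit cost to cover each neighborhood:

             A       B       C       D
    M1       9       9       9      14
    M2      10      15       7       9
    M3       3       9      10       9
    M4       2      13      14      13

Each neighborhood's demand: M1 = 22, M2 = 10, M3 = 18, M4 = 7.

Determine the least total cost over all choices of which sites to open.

Minimum total cost: 356

For any fixed open set, each neighborhood goes to its cheapest open site; total = fixed + service.
{A, C}: M1→A 9·22=198, M2→C 7·10=70, M3→A 3·18=54, M4→A 2·7=14. Service 336; fixed 20; total 356.
{A, B, C}: service 336 + fixed 26 = 362
{A, C, D}: service 336 + fixed 28 = 364
{A, B, C, D}: service 336 + fixed 34 = 370
No other subset beats 356.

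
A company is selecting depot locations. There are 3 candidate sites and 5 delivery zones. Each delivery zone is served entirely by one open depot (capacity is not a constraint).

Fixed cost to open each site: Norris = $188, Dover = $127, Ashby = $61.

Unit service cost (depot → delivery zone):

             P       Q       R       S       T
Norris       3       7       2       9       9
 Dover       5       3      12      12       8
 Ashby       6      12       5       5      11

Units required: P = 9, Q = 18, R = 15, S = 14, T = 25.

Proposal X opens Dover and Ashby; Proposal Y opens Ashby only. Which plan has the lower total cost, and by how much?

Proposal X: {Dover, Ashby}: P→Dover 5·9=45, Q→Dover 3·18=54, R→Ashby 5·15=75, S→Ashby 5·14=70, T→Dover 8·25=200. Service 444; fixed 188; total 632.
Proposal Y: {Ashby}: P→Ashby 6·9=54, Q→Ashby 12·18=216, R→Ashby 5·15=75, S→Ashby 5·14=70, T→Ashby 11·25=275. Service 690; fixed 61; total 751.
Difference: |632 − 751| = 119.

Proposal X is cheaper by 119.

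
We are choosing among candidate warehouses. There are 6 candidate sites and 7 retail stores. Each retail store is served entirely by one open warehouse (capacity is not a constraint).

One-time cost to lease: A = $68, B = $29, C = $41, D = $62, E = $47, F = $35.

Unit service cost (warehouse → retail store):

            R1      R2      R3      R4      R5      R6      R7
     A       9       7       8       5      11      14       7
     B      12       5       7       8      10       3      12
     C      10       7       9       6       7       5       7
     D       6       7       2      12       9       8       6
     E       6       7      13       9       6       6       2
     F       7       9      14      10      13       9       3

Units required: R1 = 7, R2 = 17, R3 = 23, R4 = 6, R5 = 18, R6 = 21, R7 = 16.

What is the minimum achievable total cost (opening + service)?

Minimum total cost: 562

For any fixed open set, each retail store goes to its cheapest open site; total = fixed + service.
{B, D, E}: R1→D 6·7=42, R2→B 5·17=85, R3→D 2·23=46, R4→B 8·6=48, R5→E 6·18=108, R6→B 3·21=63, R7→E 2·16=32. Service 424; fixed 138; total 562.
{B, C, D, E}: service 412 + fixed 179 = 591
{B, D, E, F}: service 424 + fixed 173 = 597
{A, B, C, D, E, F}: service 406 + fixed 282 = 688
No other subset beats 562.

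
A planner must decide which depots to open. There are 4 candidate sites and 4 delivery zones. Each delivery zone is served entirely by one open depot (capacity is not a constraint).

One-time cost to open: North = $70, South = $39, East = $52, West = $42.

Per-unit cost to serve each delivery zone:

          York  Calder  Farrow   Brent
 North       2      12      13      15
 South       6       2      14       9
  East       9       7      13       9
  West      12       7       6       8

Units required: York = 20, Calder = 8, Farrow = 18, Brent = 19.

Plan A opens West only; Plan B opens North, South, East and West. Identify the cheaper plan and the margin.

Plan A: {West}: York→West 12·20=240, Calder→West 7·8=56, Farrow→West 6·18=108, Brent→West 8·19=152. Service 556; fixed 42; total 598.
Plan B: {North, South, East, West}: York→North 2·20=40, Calder→South 2·8=16, Farrow→West 6·18=108, Brent→West 8·19=152. Service 316; fixed 203; total 519.
Difference: |598 − 519| = 79.

Plan B is cheaper by 79.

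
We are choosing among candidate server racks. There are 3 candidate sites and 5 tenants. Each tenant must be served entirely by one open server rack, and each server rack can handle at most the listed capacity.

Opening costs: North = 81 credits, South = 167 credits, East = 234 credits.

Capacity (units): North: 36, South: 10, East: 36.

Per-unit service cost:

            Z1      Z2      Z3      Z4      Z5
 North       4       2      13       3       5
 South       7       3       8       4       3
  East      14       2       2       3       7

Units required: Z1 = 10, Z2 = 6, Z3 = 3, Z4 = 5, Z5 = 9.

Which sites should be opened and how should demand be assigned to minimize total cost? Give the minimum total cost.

Minimum total cost: 232

Open {North}: Z1→North 4·10=40, Z2→North 2·6=12, Z3→North 13·3=39, Z4→North 3·5=15, Z5→North 5·9=45.
Loads: North carries 33/36. Service 151; fixed 81; total 232.
Next best feasible plan costs 381.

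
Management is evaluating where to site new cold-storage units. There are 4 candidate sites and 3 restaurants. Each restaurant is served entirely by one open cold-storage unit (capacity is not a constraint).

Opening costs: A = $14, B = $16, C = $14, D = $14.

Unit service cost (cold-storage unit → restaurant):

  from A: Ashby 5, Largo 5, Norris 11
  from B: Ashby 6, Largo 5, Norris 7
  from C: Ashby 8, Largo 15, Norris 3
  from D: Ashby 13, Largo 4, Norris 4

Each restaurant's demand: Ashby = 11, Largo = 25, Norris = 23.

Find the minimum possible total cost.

Minimum total cost: 266

For any fixed open set, each restaurant goes to its cheapest open site; total = fixed + service.
{A, C, D}: Ashby→A 5·11=55, Largo→D 4·25=100, Norris→C 3·23=69. Service 224; fixed 42; total 266.
{A, D}: Ashby→A 5·11=55, Largo→D 4·25=100, Norris→D 4·23=92. Service 247; fixed 28; total 275.
{A, C}: Ashby→A 5·11=55, Largo→A 5·25=125, Norris→C 3·23=69. Service 249; fixed 28; total 277.
{A, B, C, D}: service 224 + fixed 58 = 282
No other subset beats 266.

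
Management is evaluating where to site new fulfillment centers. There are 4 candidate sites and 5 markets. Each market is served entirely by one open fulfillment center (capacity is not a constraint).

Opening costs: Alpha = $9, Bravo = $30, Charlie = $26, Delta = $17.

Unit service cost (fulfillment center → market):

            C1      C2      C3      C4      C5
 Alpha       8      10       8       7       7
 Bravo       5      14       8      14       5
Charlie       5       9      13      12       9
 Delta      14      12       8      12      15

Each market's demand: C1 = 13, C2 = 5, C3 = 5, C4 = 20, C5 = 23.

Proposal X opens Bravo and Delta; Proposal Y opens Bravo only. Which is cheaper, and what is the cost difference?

Proposal X: {Bravo, Delta}: C1→Bravo 5·13=65, C2→Delta 12·5=60, C3→Bravo 8·5=40, C4→Delta 12·20=240, C5→Bravo 5·23=115. Service 520; fixed 47; total 567.
Proposal Y: {Bravo}: C1→Bravo 5·13=65, C2→Bravo 14·5=70, C3→Bravo 8·5=40, C4→Bravo 14·20=280, C5→Bravo 5·23=115. Service 570; fixed 30; total 600.
Difference: |567 − 600| = 33.

Proposal X is cheaper by 33.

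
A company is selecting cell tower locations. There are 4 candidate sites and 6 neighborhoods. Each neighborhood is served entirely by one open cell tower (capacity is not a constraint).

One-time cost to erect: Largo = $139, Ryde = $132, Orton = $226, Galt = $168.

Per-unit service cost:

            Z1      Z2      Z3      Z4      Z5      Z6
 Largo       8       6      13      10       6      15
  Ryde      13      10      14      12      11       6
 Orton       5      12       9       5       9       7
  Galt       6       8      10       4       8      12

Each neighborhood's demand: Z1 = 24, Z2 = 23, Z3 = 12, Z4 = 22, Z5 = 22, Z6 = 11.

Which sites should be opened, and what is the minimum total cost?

For any fixed open set, each neighborhood goes to its cheapest open site; total = fixed + service.
{Galt}: Z1→Galt 6·24=144, Z2→Galt 8·23=184, Z3→Galt 10·12=120, Z4→Galt 4·22=88, Z5→Galt 8·22=176, Z6→Galt 12·11=132. Service 844; fixed 168; total 1012.
{Largo, Orton}: service 685 + fixed 365 = 1050
{Largo, Galt}: service 754 + fixed 307 = 1061
{Largo, Ryde, Orton, Galt}: Z1→Orton 5·24=120, Z2→Largo 6·23=138, Z3→Orton 9·12=108, Z4→Galt 4·22=88, Z5→Largo 6·22=132, Z6→Ryde 6·11=66. Service 652; fixed 665; total 1317.
No other subset beats 1012.

Open Galt only; minimum total cost 1012.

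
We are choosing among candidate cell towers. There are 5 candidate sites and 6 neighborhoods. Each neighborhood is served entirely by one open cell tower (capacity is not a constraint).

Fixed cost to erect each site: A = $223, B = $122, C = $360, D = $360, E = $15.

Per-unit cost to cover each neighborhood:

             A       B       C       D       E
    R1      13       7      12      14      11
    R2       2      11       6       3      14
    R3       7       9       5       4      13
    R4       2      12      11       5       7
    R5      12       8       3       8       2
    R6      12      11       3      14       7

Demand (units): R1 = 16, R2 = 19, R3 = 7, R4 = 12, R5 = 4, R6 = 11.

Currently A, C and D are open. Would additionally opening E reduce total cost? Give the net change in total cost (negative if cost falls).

Yes — net change −5 (cost falls by 5).

Current service cost with {A, C, D}: 327.
Adding E: each neighborhood re-picks its cheapest; new service cost 307, saving 20.
Extra fixed cost: 15. Net change = 15 − 20 = -5.
(Totals: 1270 → 1265.)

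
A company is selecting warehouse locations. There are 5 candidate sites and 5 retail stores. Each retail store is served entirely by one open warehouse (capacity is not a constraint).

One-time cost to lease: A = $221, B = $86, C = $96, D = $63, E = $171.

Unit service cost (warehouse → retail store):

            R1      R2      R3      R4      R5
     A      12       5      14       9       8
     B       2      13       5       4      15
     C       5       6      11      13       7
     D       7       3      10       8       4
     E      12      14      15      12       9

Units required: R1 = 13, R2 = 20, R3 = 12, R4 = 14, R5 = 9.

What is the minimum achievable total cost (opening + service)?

Minimum total cost: 387

For any fixed open set, each retail store goes to its cheapest open site; total = fixed + service.
{B, D}: R1→B 2·13=26, R2→D 3·20=60, R3→B 5·12=60, R4→B 4·14=56, R5→D 4·9=36. Service 238; fixed 149; total 387.
{D}: R1→D 7·13=91, R2→D 3·20=60, R3→D 10·12=120, R4→D 8·14=112, R5→D 4·9=36. Service 419; fixed 63; total 482.
{B, C, D}: service 238 + fixed 245 = 483
{A, B, C, D, E}: service 238 + fixed 637 = 875
No other subset beats 387.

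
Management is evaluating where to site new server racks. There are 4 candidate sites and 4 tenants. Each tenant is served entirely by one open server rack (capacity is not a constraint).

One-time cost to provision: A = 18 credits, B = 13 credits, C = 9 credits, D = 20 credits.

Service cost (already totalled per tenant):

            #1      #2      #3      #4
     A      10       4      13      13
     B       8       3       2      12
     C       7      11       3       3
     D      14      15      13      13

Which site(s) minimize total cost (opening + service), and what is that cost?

Open C only; minimum total cost 33.

For any fixed open set, each tenant goes to its cheapest open site; total = fixed + service.
{C}: #1→C 7, #2→C 11, #3→C 3, #4→C 3. Service 24; fixed 9; total 33.
{B, C}: #1→C 7, #2→B 3, #3→B 2, #4→C 3. Service 15; fixed 22; total 37.
{B}: service 25 + fixed 13 = 38
{A, B, C, D}: service 15 + fixed 60 = 75
(All 15 nonempty subsets were checked; C only is lowest.)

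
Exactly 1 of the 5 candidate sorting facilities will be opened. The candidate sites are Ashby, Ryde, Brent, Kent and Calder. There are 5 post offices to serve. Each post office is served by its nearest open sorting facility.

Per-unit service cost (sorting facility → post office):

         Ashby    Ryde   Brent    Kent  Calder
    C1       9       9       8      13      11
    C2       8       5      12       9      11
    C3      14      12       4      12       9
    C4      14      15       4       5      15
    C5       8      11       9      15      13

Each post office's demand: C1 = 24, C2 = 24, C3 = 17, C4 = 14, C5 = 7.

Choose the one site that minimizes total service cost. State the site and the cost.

With exactly 1 open, each post office uses its cheapest among the chosen.
{Brent}: C1→Brent 8·24=192, C2→Brent 12·24=288, C3→Brent 4·17=68, C4→Brent 4·14=56, C5→Brent 9·7=63. Service cost 667.
{Ryde}: service cost 827
{Ashby}: service cost 898
Among all 5 size-1 choices, {Brent} is lowest.

Choose Brent only; total service cost 667.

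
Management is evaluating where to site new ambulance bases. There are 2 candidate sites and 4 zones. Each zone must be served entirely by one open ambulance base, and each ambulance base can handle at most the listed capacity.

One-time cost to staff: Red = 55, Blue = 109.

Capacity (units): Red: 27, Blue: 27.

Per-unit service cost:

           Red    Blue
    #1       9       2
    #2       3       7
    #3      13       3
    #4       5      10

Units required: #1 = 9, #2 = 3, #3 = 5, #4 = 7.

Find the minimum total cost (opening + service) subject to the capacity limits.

Open {Blue}: #1→Blue 2·9=18, #2→Blue 7·3=21, #3→Blue 3·5=15, #4→Blue 10·7=70.
Loads: Blue carries 24/27. Service 124; fixed 109; total 233.
Next best feasible plan costs 241.

Minimum total cost: 233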